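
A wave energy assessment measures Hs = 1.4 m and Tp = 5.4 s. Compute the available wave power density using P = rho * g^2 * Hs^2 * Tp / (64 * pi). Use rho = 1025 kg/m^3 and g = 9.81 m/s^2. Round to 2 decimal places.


Apply wave power formula:
  g^2 = 9.81^2 = 96.2361
  Hs^2 = 1.4^2 = 1.96
  Numerator = rho * g^2 * Hs^2 * Tp = 1025 * 96.2361 * 1.96 * 5.4 = 1044026.95
  Denominator = 64 * pi = 201.0619
  P = 1044026.95 / 201.0619 = 5192.56 W/m

5192.56


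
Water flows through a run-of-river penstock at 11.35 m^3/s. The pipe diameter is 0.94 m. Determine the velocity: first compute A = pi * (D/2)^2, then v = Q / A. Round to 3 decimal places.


Compute pipe cross-sectional area:
  A = pi * (D/2)^2 = pi * (0.94/2)^2 = 0.694 m^2
Calculate velocity:
  v = Q / A = 11.35 / 0.694
  v = 16.355 m/s

16.355


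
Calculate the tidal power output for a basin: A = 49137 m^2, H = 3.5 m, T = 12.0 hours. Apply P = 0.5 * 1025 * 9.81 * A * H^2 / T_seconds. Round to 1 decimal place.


Convert period to seconds: T = 12.0 * 3600 = 43200.0 s
H^2 = 3.5^2 = 12.25
P = 0.5 * rho * g * A * H^2 / T
P = 0.5 * 1025 * 9.81 * 49137 * 12.25 / 43200.0
P = 70052.5 W

70052.5


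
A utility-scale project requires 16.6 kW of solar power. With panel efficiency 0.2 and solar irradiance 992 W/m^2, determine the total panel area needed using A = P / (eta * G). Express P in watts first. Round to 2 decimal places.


Convert target power to watts: P = 16.6 * 1000 = 16600.0 W
Compute denominator: eta * G = 0.2 * 992 = 198.4
Required area A = P / (eta * G) = 16600.0 / 198.4
A = 83.67 m^2

83.67


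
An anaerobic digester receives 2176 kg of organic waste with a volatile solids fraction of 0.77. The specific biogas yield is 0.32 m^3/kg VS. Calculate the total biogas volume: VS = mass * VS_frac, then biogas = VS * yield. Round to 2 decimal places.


Compute volatile solids:
  VS = mass * VS_fraction = 2176 * 0.77 = 1675.52 kg
Calculate biogas volume:
  Biogas = VS * specific_yield = 1675.52 * 0.32
  Biogas = 536.17 m^3

536.17


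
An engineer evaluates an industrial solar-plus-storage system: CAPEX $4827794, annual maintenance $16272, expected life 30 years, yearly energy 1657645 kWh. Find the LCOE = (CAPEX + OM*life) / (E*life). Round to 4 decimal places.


Total cost = CAPEX + OM * lifetime = 4827794 + 16272 * 30 = 4827794 + 488160 = 5315954
Total generation = annual * lifetime = 1657645 * 30 = 49729350 kWh
LCOE = 5315954 / 49729350
LCOE = 0.1069 $/kWh

0.1069


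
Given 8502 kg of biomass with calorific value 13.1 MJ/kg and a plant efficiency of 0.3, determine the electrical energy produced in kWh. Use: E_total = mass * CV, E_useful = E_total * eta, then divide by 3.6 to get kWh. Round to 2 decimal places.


Total energy = mass * CV = 8502 * 13.1 = 111376.2 MJ
Useful energy = total * eta = 111376.2 * 0.3 = 33412.86 MJ
Convert to kWh: 33412.86 / 3.6
Useful energy = 9281.35 kWh

9281.35


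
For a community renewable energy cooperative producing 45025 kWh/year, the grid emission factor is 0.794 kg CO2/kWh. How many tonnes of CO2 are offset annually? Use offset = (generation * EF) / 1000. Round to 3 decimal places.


CO2 offset in kg = generation * emission_factor
CO2 offset = 45025 * 0.794 = 35749.85 kg
Convert to tonnes:
  CO2 offset = 35749.85 / 1000 = 35.750 tonnes

35.750


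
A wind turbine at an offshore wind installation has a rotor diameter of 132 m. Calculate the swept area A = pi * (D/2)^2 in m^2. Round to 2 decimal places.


Compute the rotor radius:
  r = D / 2 = 132 / 2 = 66.0 m
Calculate swept area:
  A = pi * r^2 = pi * 66.0^2
  A = 13684.78 m^2

13684.78


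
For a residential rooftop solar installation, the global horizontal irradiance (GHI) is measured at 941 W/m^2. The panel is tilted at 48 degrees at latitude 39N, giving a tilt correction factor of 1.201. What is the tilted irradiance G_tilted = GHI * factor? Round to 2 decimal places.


Identify the given values:
  GHI = 941 W/m^2, tilt correction factor = 1.201
Apply the formula G_tilted = GHI * factor:
  G_tilted = 941 * 1.201
  G_tilted = 1130.14 W/m^2

1130.14


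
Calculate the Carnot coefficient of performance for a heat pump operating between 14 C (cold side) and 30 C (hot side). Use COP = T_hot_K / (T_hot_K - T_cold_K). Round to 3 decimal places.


Convert to Kelvin:
  T_hot = 30 + 273.15 = 303.15 K
  T_cold = 14 + 273.15 = 287.15 K
Apply Carnot COP formula:
  COP = T_hot_K / (T_hot_K - T_cold_K) = 303.15 / 16.0
  COP = 18.947

18.947


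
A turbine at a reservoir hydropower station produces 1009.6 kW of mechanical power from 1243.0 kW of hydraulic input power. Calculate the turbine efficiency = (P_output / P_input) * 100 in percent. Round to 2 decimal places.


Turbine efficiency = (output power / input power) * 100
eta = (1009.6 / 1243.0) * 100
eta = 81.22%

81.22


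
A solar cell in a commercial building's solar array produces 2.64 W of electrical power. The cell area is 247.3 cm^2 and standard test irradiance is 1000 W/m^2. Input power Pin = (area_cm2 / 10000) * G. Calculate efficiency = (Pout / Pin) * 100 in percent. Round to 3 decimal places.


First compute the input power:
  Pin = area_cm2 / 10000 * G = 247.3 / 10000 * 1000 = 24.73 W
Then compute efficiency:
  Efficiency = (Pout / Pin) * 100 = (2.64 / 24.73) * 100
  Efficiency = 10.675%

10.675


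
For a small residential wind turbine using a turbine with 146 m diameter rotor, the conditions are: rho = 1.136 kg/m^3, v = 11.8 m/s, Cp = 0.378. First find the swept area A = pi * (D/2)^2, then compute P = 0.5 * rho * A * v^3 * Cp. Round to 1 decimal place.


Step 1 -- Compute swept area:
  A = pi * (D/2)^2 = pi * (146/2)^2 = 16741.55 m^2
Step 2 -- Apply wind power equation:
  P = 0.5 * rho * A * v^3 * Cp
  v^3 = 11.8^3 = 1643.032
  P = 0.5 * 1.136 * 16741.55 * 1643.032 * 0.378
  P = 5905841.0 W

5905841.0


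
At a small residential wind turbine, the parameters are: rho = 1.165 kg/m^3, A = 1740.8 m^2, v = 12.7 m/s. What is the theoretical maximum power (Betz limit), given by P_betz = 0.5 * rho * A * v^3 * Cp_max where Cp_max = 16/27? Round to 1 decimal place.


The Betz coefficient Cp_max = 16/27 = 0.5926
v^3 = 12.7^3 = 2048.383
P_betz = 0.5 * rho * A * v^3 * Cp_max
P_betz = 0.5 * 1.165 * 1740.8 * 2048.383 * 0.5926
P_betz = 1230870.0 W

1230870.0


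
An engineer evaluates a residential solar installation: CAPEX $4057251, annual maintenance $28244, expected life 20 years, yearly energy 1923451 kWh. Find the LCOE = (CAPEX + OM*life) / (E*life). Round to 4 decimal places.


Total cost = CAPEX + OM * lifetime = 4057251 + 28244 * 20 = 4057251 + 564880 = 4622131
Total generation = annual * lifetime = 1923451 * 20 = 38469020 kWh
LCOE = 4622131 / 38469020
LCOE = 0.1202 $/kWh

0.1202


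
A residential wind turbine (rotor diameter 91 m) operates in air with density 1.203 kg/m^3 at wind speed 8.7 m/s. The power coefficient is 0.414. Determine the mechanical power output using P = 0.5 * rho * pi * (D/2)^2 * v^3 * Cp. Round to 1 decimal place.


Step 1 -- Compute swept area:
  A = pi * (D/2)^2 = pi * (91/2)^2 = 6503.88 m^2
Step 2 -- Apply wind power equation:
  P = 0.5 * rho * A * v^3 * Cp
  v^3 = 8.7^3 = 658.503
  P = 0.5 * 1.203 * 6503.88 * 658.503 * 0.414
  P = 1066513.6 W

1066513.6


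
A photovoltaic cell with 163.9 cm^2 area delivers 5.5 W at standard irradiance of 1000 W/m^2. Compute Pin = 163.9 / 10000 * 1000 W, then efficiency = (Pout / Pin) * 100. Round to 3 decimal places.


First compute the input power:
  Pin = area_cm2 / 10000 * G = 163.9 / 10000 * 1000 = 16.39 W
Then compute efficiency:
  Efficiency = (Pout / Pin) * 100 = (5.5 / 16.39) * 100
  Efficiency = 33.557%

33.557


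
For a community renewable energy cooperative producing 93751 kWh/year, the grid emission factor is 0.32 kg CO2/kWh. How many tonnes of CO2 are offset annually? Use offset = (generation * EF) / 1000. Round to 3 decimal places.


CO2 offset in kg = generation * emission_factor
CO2 offset = 93751 * 0.32 = 30000.32 kg
Convert to tonnes:
  CO2 offset = 30000.32 / 1000 = 30.000 tonnes

30.000


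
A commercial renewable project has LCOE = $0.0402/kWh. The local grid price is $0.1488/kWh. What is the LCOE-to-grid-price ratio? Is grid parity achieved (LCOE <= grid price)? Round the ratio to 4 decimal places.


Compare LCOE to grid price:
  LCOE = $0.0402/kWh, Grid price = $0.1488/kWh
  Ratio = LCOE / grid_price = 0.0402 / 0.1488 = 0.2702
  Grid parity achieved (ratio <= 1)? yes

0.2702


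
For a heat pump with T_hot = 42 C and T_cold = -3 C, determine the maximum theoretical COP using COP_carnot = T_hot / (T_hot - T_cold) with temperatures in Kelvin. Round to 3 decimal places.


Convert to Kelvin:
  T_hot = 42 + 273.15 = 315.15 K
  T_cold = -3 + 273.15 = 270.15 K
Apply Carnot COP formula:
  COP = T_hot_K / (T_hot_K - T_cold_K) = 315.15 / 45.0
  COP = 7.003

7.003


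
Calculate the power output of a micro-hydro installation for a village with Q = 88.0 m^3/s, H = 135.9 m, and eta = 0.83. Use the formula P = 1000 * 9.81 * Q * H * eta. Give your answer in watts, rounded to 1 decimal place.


Apply the hydropower formula P = rho * g * Q * H * eta
rho * g = 1000 * 9.81 = 9810.0
P = 9810.0 * 88.0 * 135.9 * 0.83
P = 97375394.2 W

97375394.2


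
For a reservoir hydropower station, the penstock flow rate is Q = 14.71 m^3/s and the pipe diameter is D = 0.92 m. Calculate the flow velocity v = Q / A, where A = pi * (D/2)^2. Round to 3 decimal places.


Compute pipe cross-sectional area:
  A = pi * (D/2)^2 = pi * (0.92/2)^2 = 0.6648 m^2
Calculate velocity:
  v = Q / A = 14.71 / 0.6648
  v = 22.128 m/s

22.128


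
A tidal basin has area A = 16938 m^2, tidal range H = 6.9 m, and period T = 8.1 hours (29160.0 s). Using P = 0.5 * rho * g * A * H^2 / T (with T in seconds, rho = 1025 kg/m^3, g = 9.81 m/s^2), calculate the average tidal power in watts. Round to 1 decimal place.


Convert period to seconds: T = 8.1 * 3600 = 29160.0 s
H^2 = 6.9^2 = 47.61
P = 0.5 * rho * g * A * H^2 / T
P = 0.5 * 1025 * 9.81 * 16938 * 47.61 / 29160.0
P = 139038.7 W

139038.7


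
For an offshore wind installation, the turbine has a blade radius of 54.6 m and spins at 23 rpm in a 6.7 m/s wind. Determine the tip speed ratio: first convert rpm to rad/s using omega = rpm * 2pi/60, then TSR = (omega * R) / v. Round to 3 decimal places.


Convert rotational speed to rad/s:
  omega = 23 * 2 * pi / 60 = 2.4086 rad/s
Compute tip speed:
  v_tip = omega * R = 2.4086 * 54.6 = 131.507 m/s
Tip speed ratio:
  TSR = v_tip / v_wind = 131.507 / 6.7 = 19.628

19.628


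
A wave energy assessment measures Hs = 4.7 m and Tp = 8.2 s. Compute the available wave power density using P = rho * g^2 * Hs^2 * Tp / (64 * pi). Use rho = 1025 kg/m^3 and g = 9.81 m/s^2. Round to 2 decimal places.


Apply wave power formula:
  g^2 = 9.81^2 = 96.2361
  Hs^2 = 4.7^2 = 22.09
  Numerator = rho * g^2 * Hs^2 * Tp = 1025 * 96.2361 * 22.09 * 8.2 = 17867815.05
  Denominator = 64 * pi = 201.0619
  P = 17867815.05 / 201.0619 = 88867.22 W/m

88867.22


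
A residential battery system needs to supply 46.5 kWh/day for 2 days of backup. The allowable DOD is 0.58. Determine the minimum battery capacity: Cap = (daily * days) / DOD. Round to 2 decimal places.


Total energy needed = daily * days = 46.5 * 2 = 93.0 kWh
Account for depth of discharge:
  Cap = total_energy / DOD = 93.0 / 0.58
  Cap = 160.34 kWh

160.34


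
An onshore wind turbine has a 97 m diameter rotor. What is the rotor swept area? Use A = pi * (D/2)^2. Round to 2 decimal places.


Compute the rotor radius:
  r = D / 2 = 97 / 2 = 48.5 m
Calculate swept area:
  A = pi * r^2 = pi * 48.5^2
  A = 7389.81 m^2

7389.81


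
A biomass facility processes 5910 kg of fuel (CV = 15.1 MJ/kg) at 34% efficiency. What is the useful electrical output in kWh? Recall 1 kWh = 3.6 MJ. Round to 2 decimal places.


Total energy = mass * CV = 5910 * 15.1 = 89241.0 MJ
Useful energy = total * eta = 89241.0 * 0.34 = 30341.94 MJ
Convert to kWh: 30341.94 / 3.6
Useful energy = 8428.32 kWh

8428.32


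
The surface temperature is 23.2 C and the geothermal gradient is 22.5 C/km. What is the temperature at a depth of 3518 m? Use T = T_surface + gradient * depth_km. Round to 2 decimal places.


Convert depth to km: 3518 / 1000 = 3.518 km
Temperature increase = gradient * depth_km = 22.5 * 3.518 = 79.16 C
Temperature at depth = T_surface + delta_T = 23.2 + 79.16
T = 102.36 C

102.36


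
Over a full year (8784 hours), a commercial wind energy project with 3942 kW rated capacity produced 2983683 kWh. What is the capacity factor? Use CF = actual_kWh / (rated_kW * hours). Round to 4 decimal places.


Capacity factor = actual output / maximum possible output
Maximum possible = rated * hours = 3942 * 8784 = 34626528 kWh
CF = 2983683 / 34626528
CF = 0.0862

0.0862


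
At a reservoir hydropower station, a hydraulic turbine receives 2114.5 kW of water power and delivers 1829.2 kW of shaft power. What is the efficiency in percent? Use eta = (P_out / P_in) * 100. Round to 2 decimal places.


Turbine efficiency = (output power / input power) * 100
eta = (1829.2 / 2114.5) * 100
eta = 86.51%

86.51


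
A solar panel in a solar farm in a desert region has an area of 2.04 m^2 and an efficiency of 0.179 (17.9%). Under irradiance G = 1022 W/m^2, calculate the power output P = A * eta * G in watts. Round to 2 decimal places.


Use the solar power formula P = A * eta * G.
Given: A = 2.04 m^2, eta = 0.179, G = 1022 W/m^2
P = 2.04 * 0.179 * 1022
P = 373.19 W

373.19


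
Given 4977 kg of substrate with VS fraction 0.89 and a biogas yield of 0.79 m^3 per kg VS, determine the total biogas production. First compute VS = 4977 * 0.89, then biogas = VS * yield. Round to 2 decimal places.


Compute volatile solids:
  VS = mass * VS_fraction = 4977 * 0.89 = 4429.53 kg
Calculate biogas volume:
  Biogas = VS * specific_yield = 4429.53 * 0.79
  Biogas = 3499.33 m^3

3499.33


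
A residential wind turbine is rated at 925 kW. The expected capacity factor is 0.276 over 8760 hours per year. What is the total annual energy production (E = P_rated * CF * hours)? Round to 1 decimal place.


Annual energy = rated_kW * capacity_factor * hours_per_year
Given: P_rated = 925 kW, CF = 0.276, hours = 8760
E = 925 * 0.276 * 8760
E = 2236428.0 kWh

2236428.0


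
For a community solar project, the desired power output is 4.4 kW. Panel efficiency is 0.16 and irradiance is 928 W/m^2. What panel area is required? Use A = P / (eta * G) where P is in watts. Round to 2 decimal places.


Convert target power to watts: P = 4.4 * 1000 = 4400.0 W
Compute denominator: eta * G = 0.16 * 928 = 148.48
Required area A = P / (eta * G) = 4400.0 / 148.48
A = 29.63 m^2

29.63


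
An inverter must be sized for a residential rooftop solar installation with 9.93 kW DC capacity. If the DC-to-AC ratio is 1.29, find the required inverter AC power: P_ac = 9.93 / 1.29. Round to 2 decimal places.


The inverter AC capacity is determined by the DC/AC ratio.
Given: P_dc = 9.93 kW, DC/AC ratio = 1.29
P_ac = P_dc / ratio = 9.93 / 1.29
P_ac = 7.70 kW

7.70


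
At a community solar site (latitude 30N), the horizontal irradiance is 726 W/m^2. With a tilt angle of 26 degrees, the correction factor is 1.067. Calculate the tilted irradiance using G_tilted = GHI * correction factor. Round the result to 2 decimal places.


Identify the given values:
  GHI = 726 W/m^2, tilt correction factor = 1.067
Apply the formula G_tilted = GHI * factor:
  G_tilted = 726 * 1.067
  G_tilted = 774.64 W/m^2

774.64


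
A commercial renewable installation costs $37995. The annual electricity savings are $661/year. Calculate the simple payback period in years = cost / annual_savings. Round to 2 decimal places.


Simple payback period = initial cost / annual savings
Payback = 37995 / 661
Payback = 57.48 years

57.48


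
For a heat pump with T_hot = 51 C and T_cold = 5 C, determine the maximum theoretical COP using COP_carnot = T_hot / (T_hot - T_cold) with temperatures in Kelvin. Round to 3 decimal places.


Convert to Kelvin:
  T_hot = 51 + 273.15 = 324.15 K
  T_cold = 5 + 273.15 = 278.15 K
Apply Carnot COP formula:
  COP = T_hot_K / (T_hot_K - T_cold_K) = 324.15 / 46.0
  COP = 7.047

7.047


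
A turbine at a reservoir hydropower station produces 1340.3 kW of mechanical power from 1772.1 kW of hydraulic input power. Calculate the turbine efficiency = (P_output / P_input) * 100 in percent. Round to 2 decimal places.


Turbine efficiency = (output power / input power) * 100
eta = (1340.3 / 1772.1) * 100
eta = 75.63%

75.63


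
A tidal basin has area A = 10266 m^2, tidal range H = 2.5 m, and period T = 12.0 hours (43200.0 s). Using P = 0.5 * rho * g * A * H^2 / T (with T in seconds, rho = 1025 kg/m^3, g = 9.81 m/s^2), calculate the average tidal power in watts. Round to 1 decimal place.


Convert period to seconds: T = 12.0 * 3600 = 43200.0 s
H^2 = 2.5^2 = 6.25
P = 0.5 * rho * g * A * H^2 / T
P = 0.5 * 1025 * 9.81 * 10266 * 6.25 / 43200.0
P = 7467.2 W

7467.2


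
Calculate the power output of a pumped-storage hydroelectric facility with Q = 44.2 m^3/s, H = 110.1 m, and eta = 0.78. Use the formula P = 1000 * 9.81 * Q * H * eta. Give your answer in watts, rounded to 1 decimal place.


Apply the hydropower formula P = rho * g * Q * H * eta
rho * g = 1000 * 9.81 = 9810.0
P = 9810.0 * 44.2 * 110.1 * 0.78
P = 37236872.6 W

37236872.6


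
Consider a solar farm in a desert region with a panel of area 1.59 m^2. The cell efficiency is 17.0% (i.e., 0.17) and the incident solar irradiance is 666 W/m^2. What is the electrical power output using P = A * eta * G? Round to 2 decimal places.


Use the solar power formula P = A * eta * G.
Given: A = 1.59 m^2, eta = 0.17, G = 666 W/m^2
P = 1.59 * 0.17 * 666
P = 180.02 W

180.02


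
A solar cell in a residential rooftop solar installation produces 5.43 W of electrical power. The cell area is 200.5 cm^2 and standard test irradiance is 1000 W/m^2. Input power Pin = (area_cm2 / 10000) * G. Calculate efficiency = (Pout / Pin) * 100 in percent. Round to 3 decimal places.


First compute the input power:
  Pin = area_cm2 / 10000 * G = 200.5 / 10000 * 1000 = 20.05 W
Then compute efficiency:
  Efficiency = (Pout / Pin) * 100 = (5.43 / 20.05) * 100
  Efficiency = 27.082%

27.082


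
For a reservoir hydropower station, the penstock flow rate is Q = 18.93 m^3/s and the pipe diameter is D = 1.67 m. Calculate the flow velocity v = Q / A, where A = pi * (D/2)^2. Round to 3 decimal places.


Compute pipe cross-sectional area:
  A = pi * (D/2)^2 = pi * (1.67/2)^2 = 2.1904 m^2
Calculate velocity:
  v = Q / A = 18.93 / 2.1904
  v = 8.642 m/s

8.642


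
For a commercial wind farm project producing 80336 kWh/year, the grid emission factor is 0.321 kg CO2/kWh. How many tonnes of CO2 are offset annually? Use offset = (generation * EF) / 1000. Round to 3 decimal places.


CO2 offset in kg = generation * emission_factor
CO2 offset = 80336 * 0.321 = 25787.86 kg
Convert to tonnes:
  CO2 offset = 25787.86 / 1000 = 25.788 tonnes

25.788


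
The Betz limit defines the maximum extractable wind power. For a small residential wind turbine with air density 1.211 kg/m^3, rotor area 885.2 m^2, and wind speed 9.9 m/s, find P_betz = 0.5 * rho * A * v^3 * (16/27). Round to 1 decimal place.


The Betz coefficient Cp_max = 16/27 = 0.5926
v^3 = 9.9^3 = 970.299
P_betz = 0.5 * rho * A * v^3 * Cp_max
P_betz = 0.5 * 1.211 * 885.2 * 970.299 * 0.5926
P_betz = 308189.2 W

308189.2


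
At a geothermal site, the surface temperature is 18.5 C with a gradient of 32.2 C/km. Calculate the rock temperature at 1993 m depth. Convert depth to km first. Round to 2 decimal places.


Convert depth to km: 1993 / 1000 = 1.993 km
Temperature increase = gradient * depth_km = 32.2 * 1.993 = 64.17 C
Temperature at depth = T_surface + delta_T = 18.5 + 64.17
T = 82.67 C

82.67


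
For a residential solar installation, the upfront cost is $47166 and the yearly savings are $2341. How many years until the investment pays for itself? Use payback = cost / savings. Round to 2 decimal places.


Simple payback period = initial cost / annual savings
Payback = 47166 / 2341
Payback = 20.15 years

20.15


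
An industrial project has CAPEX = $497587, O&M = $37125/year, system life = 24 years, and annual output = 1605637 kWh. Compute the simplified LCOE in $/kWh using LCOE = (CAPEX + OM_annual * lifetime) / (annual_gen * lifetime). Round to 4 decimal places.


Total cost = CAPEX + OM * lifetime = 497587 + 37125 * 24 = 497587 + 891000 = 1388587
Total generation = annual * lifetime = 1605637 * 24 = 38535288 kWh
LCOE = 1388587 / 38535288
LCOE = 0.0360 $/kWh

0.0360


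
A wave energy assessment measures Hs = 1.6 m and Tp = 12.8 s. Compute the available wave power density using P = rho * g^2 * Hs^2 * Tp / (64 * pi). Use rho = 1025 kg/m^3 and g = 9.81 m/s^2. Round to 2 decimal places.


Apply wave power formula:
  g^2 = 9.81^2 = 96.2361
  Hs^2 = 1.6^2 = 2.56
  Numerator = rho * g^2 * Hs^2 * Tp = 1025 * 96.2361 * 2.56 * 12.8 = 3232301.14
  Denominator = 64 * pi = 201.0619
  P = 3232301.14 / 201.0619 = 16076.15 W/m

16076.15


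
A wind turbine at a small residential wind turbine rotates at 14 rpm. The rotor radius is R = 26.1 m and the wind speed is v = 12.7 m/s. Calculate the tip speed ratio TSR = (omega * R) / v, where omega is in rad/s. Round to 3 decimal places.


Convert rotational speed to rad/s:
  omega = 14 * 2 * pi / 60 = 1.4661 rad/s
Compute tip speed:
  v_tip = omega * R = 1.4661 * 26.1 = 38.265 m/s
Tip speed ratio:
  TSR = v_tip / v_wind = 38.265 / 12.7 = 3.013

3.013


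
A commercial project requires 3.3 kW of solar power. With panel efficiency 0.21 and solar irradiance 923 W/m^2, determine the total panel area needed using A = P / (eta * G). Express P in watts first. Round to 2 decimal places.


Convert target power to watts: P = 3.3 * 1000 = 3300.0 W
Compute denominator: eta * G = 0.21 * 923 = 193.83
Required area A = P / (eta * G) = 3300.0 / 193.83
A = 17.03 m^2

17.03


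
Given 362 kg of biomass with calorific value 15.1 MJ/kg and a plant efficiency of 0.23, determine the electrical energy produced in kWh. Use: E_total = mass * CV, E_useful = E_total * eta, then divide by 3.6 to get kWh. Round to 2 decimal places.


Total energy = mass * CV = 362 * 15.1 = 5466.2 MJ
Useful energy = total * eta = 5466.2 * 0.23 = 1257.23 MJ
Convert to kWh: 1257.23 / 3.6
Useful energy = 349.23 kWh

349.23


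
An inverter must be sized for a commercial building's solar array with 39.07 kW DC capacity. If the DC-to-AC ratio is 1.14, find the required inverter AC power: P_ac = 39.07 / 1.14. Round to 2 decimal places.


The inverter AC capacity is determined by the DC/AC ratio.
Given: P_dc = 39.07 kW, DC/AC ratio = 1.14
P_ac = P_dc / ratio = 39.07 / 1.14
P_ac = 34.27 kW

34.27


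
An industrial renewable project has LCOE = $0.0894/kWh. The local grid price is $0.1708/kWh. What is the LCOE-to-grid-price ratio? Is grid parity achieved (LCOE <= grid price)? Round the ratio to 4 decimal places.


Compare LCOE to grid price:
  LCOE = $0.0894/kWh, Grid price = $0.1708/kWh
  Ratio = LCOE / grid_price = 0.0894 / 0.1708 = 0.5234
  Grid parity achieved (ratio <= 1)? yes

0.5234


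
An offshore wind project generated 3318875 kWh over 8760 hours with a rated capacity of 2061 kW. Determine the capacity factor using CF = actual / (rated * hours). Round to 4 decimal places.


Capacity factor = actual output / maximum possible output
Maximum possible = rated * hours = 2061 * 8760 = 18054360 kWh
CF = 3318875 / 18054360
CF = 0.1838

0.1838


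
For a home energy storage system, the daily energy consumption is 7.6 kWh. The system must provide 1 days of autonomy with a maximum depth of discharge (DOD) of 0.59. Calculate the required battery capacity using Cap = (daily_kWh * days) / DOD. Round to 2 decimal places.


Total energy needed = daily * days = 7.6 * 1 = 7.6 kWh
Account for depth of discharge:
  Cap = total_energy / DOD = 7.6 / 0.59
  Cap = 12.88 kWh

12.88


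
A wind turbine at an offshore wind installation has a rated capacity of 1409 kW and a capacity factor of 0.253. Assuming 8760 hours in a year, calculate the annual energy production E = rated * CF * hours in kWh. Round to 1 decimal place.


Annual energy = rated_kW * capacity_factor * hours_per_year
Given: P_rated = 1409 kW, CF = 0.253, hours = 8760
E = 1409 * 0.253 * 8760
E = 3122738.5 kWh

3122738.5


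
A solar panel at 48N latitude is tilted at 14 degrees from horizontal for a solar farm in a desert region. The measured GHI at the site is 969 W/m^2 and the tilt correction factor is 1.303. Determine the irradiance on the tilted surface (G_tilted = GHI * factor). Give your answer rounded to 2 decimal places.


Identify the given values:
  GHI = 969 W/m^2, tilt correction factor = 1.303
Apply the formula G_tilted = GHI * factor:
  G_tilted = 969 * 1.303
  G_tilted = 1262.61 W/m^2

1262.61


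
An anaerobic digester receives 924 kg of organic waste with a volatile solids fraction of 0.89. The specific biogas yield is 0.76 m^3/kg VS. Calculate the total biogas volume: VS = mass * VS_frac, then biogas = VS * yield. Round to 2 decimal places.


Compute volatile solids:
  VS = mass * VS_fraction = 924 * 0.89 = 822.36 kg
Calculate biogas volume:
  Biogas = VS * specific_yield = 822.36 * 0.76
  Biogas = 624.99 m^3

624.99


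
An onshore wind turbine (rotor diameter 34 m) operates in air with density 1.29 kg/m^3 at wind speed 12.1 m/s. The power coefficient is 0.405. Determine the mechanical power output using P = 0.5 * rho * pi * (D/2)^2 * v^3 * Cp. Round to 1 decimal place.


Step 1 -- Compute swept area:
  A = pi * (D/2)^2 = pi * (34/2)^2 = 907.92 m^2
Step 2 -- Apply wind power equation:
  P = 0.5 * rho * A * v^3 * Cp
  v^3 = 12.1^3 = 1771.561
  P = 0.5 * 1.29 * 907.92 * 1771.561 * 0.405
  P = 420163.7 W

420163.7


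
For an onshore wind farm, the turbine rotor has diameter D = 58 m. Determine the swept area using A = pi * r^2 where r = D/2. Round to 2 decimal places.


Compute the rotor radius:
  r = D / 2 = 58 / 2 = 29.0 m
Calculate swept area:
  A = pi * r^2 = pi * 29.0^2
  A = 2642.08 m^2

2642.08


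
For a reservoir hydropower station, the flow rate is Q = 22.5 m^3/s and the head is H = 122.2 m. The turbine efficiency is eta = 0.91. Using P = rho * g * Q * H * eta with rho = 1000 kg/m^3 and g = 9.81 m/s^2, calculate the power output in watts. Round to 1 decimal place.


Apply the hydropower formula P = rho * g * Q * H * eta
rho * g = 1000 * 9.81 = 9810.0
P = 9810.0 * 22.5 * 122.2 * 0.91
P = 24545061.5 W

24545061.5


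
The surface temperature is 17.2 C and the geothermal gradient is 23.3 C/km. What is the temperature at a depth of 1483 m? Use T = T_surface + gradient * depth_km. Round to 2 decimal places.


Convert depth to km: 1483 / 1000 = 1.483 km
Temperature increase = gradient * depth_km = 23.3 * 1.483 = 34.55 C
Temperature at depth = T_surface + delta_T = 17.2 + 34.55
T = 51.75 C

51.75


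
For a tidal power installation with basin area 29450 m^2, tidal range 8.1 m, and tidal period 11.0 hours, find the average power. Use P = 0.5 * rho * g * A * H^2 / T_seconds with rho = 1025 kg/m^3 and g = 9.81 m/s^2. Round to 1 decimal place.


Convert period to seconds: T = 11.0 * 3600 = 39600.0 s
H^2 = 8.1^2 = 65.61
P = 0.5 * rho * g * A * H^2 / T
P = 0.5 * 1025 * 9.81 * 29450 * 65.61 / 39600.0
P = 245314.4 W

245314.4


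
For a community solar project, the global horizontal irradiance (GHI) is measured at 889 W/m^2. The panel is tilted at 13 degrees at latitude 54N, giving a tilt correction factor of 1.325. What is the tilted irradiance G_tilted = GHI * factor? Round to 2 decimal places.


Identify the given values:
  GHI = 889 W/m^2, tilt correction factor = 1.325
Apply the formula G_tilted = GHI * factor:
  G_tilted = 889 * 1.325
  G_tilted = 1177.93 W/m^2

1177.93


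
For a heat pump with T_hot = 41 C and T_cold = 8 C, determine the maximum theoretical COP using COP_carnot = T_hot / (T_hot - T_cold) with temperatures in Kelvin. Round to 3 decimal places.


Convert to Kelvin:
  T_hot = 41 + 273.15 = 314.15 K
  T_cold = 8 + 273.15 = 281.15 K
Apply Carnot COP formula:
  COP = T_hot_K / (T_hot_K - T_cold_K) = 314.15 / 33.0
  COP = 9.520

9.520


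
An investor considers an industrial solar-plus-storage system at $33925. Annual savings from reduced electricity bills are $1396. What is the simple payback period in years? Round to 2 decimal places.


Simple payback period = initial cost / annual savings
Payback = 33925 / 1396
Payback = 24.30 years

24.30


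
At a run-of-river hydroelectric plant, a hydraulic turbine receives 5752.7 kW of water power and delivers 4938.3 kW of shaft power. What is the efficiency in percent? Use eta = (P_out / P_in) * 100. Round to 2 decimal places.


Turbine efficiency = (output power / input power) * 100
eta = (4938.3 / 5752.7) * 100
eta = 85.84%

85.84


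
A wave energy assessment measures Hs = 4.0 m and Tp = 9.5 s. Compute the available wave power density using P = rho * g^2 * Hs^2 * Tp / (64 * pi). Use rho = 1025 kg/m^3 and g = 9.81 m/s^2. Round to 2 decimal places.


Apply wave power formula:
  g^2 = 9.81^2 = 96.2361
  Hs^2 = 4.0^2 = 16.0
  Numerator = rho * g^2 * Hs^2 * Tp = 1025 * 96.2361 * 16.0 * 9.5 = 14993584.38
  Denominator = 64 * pi = 201.0619
  P = 14993584.38 / 201.0619 = 74571.97 W/m

74571.97


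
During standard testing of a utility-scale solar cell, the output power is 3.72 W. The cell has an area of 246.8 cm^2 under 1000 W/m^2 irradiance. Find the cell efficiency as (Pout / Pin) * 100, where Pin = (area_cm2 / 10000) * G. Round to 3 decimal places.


First compute the input power:
  Pin = area_cm2 / 10000 * G = 246.8 / 10000 * 1000 = 24.68 W
Then compute efficiency:
  Efficiency = (Pout / Pin) * 100 = (3.72 / 24.68) * 100
  Efficiency = 15.073%

15.073


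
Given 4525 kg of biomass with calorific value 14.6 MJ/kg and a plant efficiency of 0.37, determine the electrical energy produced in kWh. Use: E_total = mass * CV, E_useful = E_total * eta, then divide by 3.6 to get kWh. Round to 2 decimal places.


Total energy = mass * CV = 4525 * 14.6 = 66065.0 MJ
Useful energy = total * eta = 66065.0 * 0.37 = 24444.05 MJ
Convert to kWh: 24444.05 / 3.6
Useful energy = 6790.01 kWh

6790.01


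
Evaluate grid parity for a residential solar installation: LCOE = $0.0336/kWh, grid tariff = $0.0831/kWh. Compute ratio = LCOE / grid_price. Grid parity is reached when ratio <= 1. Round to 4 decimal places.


Compare LCOE to grid price:
  LCOE = $0.0336/kWh, Grid price = $0.0831/kWh
  Ratio = LCOE / grid_price = 0.0336 / 0.0831 = 0.4043
  Grid parity achieved (ratio <= 1)? yes

0.4043


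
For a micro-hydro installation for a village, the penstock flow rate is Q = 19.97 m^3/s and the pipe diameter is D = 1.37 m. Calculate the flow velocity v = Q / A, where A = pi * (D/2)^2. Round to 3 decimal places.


Compute pipe cross-sectional area:
  A = pi * (D/2)^2 = pi * (1.37/2)^2 = 1.4741 m^2
Calculate velocity:
  v = Q / A = 19.97 / 1.4741
  v = 13.547 m/s

13.547


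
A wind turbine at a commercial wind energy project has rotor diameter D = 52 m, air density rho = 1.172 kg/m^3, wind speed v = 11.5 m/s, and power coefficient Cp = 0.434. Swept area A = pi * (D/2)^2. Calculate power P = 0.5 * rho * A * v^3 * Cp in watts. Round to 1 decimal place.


Step 1 -- Compute swept area:
  A = pi * (D/2)^2 = pi * (52/2)^2 = 2123.72 m^2
Step 2 -- Apply wind power equation:
  P = 0.5 * rho * A * v^3 * Cp
  v^3 = 11.5^3 = 1520.875
  P = 0.5 * 1.172 * 2123.72 * 1520.875 * 0.434
  P = 821443.0 W

821443.0


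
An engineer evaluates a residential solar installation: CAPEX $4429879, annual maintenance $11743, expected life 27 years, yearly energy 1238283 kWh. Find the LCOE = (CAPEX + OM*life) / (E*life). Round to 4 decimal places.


Total cost = CAPEX + OM * lifetime = 4429879 + 11743 * 27 = 4429879 + 317061 = 4746940
Total generation = annual * lifetime = 1238283 * 27 = 33433641 kWh
LCOE = 4746940 / 33433641
LCOE = 0.1420 $/kWh

0.1420


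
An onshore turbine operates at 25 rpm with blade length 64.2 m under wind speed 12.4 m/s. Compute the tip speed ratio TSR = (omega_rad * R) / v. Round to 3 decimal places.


Convert rotational speed to rad/s:
  omega = 25 * 2 * pi / 60 = 2.618 rad/s
Compute tip speed:
  v_tip = omega * R = 2.618 * 64.2 = 168.075 m/s
Tip speed ratio:
  TSR = v_tip / v_wind = 168.075 / 12.4 = 13.554

13.554


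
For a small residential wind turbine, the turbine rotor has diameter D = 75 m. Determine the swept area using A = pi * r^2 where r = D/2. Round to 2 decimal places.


Compute the rotor radius:
  r = D / 2 = 75 / 2 = 37.5 m
Calculate swept area:
  A = pi * r^2 = pi * 37.5^2
  A = 4417.86 m^2

4417.86


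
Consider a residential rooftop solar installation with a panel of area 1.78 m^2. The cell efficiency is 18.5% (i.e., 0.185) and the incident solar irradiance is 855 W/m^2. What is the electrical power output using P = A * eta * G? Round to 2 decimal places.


Use the solar power formula P = A * eta * G.
Given: A = 1.78 m^2, eta = 0.185, G = 855 W/m^2
P = 1.78 * 0.185 * 855
P = 281.55 W

281.55


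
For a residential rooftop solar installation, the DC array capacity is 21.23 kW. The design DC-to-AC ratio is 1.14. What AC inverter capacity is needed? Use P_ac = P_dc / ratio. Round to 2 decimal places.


The inverter AC capacity is determined by the DC/AC ratio.
Given: P_dc = 21.23 kW, DC/AC ratio = 1.14
P_ac = P_dc / ratio = 21.23 / 1.14
P_ac = 18.62 kW

18.62


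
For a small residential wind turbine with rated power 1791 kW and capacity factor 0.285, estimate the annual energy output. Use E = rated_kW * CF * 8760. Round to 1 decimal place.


Annual energy = rated_kW * capacity_factor * hours_per_year
Given: P_rated = 1791 kW, CF = 0.285, hours = 8760
E = 1791 * 0.285 * 8760
E = 4471410.6 kWh

4471410.6


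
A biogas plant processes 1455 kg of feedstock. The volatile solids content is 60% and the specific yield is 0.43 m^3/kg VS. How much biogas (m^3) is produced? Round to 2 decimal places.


Compute volatile solids:
  VS = mass * VS_fraction = 1455 * 0.6 = 873.0 kg
Calculate biogas volume:
  Biogas = VS * specific_yield = 873.0 * 0.43
  Biogas = 375.39 m^3

375.39


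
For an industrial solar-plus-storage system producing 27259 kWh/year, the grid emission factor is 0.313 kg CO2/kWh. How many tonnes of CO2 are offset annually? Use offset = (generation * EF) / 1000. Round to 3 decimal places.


CO2 offset in kg = generation * emission_factor
CO2 offset = 27259 * 0.313 = 8532.07 kg
Convert to tonnes:
  CO2 offset = 8532.07 / 1000 = 8.532 tonnes

8.532


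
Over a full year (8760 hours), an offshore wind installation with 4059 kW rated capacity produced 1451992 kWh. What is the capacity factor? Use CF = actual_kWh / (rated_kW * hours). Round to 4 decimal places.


Capacity factor = actual output / maximum possible output
Maximum possible = rated * hours = 4059 * 8760 = 35556840 kWh
CF = 1451992 / 35556840
CF = 0.0408

0.0408


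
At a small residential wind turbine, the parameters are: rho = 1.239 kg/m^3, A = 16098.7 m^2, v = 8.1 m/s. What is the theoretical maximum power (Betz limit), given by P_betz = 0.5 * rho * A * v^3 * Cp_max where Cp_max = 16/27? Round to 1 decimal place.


The Betz coefficient Cp_max = 16/27 = 0.5926
v^3 = 8.1^3 = 531.441
P_betz = 0.5 * rho * A * v^3 * Cp_max
P_betz = 0.5 * 1.239 * 16098.7 * 531.441 * 0.5926
P_betz = 3140822.5 W

3140822.5


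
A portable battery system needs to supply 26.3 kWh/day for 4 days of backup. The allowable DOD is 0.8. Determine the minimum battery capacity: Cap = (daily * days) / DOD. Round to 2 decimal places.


Total energy needed = daily * days = 26.3 * 4 = 105.2 kWh
Account for depth of discharge:
  Cap = total_energy / DOD = 105.2 / 0.8
  Cap = 131.50 kWh

131.50


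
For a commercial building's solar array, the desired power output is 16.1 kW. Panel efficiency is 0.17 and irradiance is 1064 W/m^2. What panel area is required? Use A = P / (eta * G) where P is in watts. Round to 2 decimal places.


Convert target power to watts: P = 16.1 * 1000 = 16100.0 W
Compute denominator: eta * G = 0.17 * 1064 = 180.88
Required area A = P / (eta * G) = 16100.0 / 180.88
A = 89.01 m^2

89.01


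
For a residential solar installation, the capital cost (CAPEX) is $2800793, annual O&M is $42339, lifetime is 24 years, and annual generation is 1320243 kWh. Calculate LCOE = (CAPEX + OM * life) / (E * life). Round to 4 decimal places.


Total cost = CAPEX + OM * lifetime = 2800793 + 42339 * 24 = 2800793 + 1016136 = 3816929
Total generation = annual * lifetime = 1320243 * 24 = 31685832 kWh
LCOE = 3816929 / 31685832
LCOE = 0.1205 $/kWh

0.1205


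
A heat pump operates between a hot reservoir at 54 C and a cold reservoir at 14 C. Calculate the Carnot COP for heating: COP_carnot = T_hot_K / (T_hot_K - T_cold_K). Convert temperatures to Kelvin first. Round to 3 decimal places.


Convert to Kelvin:
  T_hot = 54 + 273.15 = 327.15 K
  T_cold = 14 + 273.15 = 287.15 K
Apply Carnot COP formula:
  COP = T_hot_K / (T_hot_K - T_cold_K) = 327.15 / 40.0
  COP = 8.179

8.179


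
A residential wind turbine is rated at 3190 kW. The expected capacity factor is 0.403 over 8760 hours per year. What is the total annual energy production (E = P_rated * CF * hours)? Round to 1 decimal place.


Annual energy = rated_kW * capacity_factor * hours_per_year
Given: P_rated = 3190 kW, CF = 0.403, hours = 8760
E = 3190 * 0.403 * 8760
E = 11261593.2 kWh

11261593.2


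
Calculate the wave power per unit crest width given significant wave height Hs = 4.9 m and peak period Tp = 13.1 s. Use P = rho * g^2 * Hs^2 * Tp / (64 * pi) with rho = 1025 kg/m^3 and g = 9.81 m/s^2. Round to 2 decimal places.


Apply wave power formula:
  g^2 = 9.81^2 = 96.2361
  Hs^2 = 4.9^2 = 24.01
  Numerator = rho * g^2 * Hs^2 * Tp = 1025 * 96.2361 * 24.01 * 13.1 = 31025967.69
  Denominator = 64 * pi = 201.0619
  P = 31025967.69 / 201.0619 = 154310.50 W/m

154310.50


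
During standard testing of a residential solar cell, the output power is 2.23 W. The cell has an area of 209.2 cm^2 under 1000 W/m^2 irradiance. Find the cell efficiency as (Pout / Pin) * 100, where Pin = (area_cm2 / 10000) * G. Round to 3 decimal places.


First compute the input power:
  Pin = area_cm2 / 10000 * G = 209.2 / 10000 * 1000 = 20.92 W
Then compute efficiency:
  Efficiency = (Pout / Pin) * 100 = (2.23 / 20.92) * 100
  Efficiency = 10.660%

10.660


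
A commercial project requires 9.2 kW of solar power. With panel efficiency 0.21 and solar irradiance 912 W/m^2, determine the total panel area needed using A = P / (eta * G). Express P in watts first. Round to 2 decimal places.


Convert target power to watts: P = 9.2 * 1000 = 9200.0 W
Compute denominator: eta * G = 0.21 * 912 = 191.52
Required area A = P / (eta * G) = 9200.0 / 191.52
A = 48.04 m^2

48.04


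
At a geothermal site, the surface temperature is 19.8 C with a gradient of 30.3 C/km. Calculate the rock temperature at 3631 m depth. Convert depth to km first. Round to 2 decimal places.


Convert depth to km: 3631 / 1000 = 3.631 km
Temperature increase = gradient * depth_km = 30.3 * 3.631 = 110.02 C
Temperature at depth = T_surface + delta_T = 19.8 + 110.02
T = 129.82 C

129.82


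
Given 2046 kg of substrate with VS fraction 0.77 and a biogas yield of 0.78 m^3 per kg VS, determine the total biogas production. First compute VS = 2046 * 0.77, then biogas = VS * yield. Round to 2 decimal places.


Compute volatile solids:
  VS = mass * VS_fraction = 2046 * 0.77 = 1575.42 kg
Calculate biogas volume:
  Biogas = VS * specific_yield = 1575.42 * 0.78
  Biogas = 1228.83 m^3

1228.83


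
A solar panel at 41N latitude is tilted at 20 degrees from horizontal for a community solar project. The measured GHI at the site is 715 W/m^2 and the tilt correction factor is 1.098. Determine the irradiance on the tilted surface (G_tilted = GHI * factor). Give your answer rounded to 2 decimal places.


Identify the given values:
  GHI = 715 W/m^2, tilt correction factor = 1.098
Apply the formula G_tilted = GHI * factor:
  G_tilted = 715 * 1.098
  G_tilted = 785.07 W/m^2

785.07
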